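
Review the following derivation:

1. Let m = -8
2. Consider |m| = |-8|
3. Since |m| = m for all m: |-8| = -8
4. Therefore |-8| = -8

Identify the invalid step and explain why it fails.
Step 3: Since |m| = m for all m: |-8| = -8

Step 3 incorrectly states that |m| = m for all m. The correct definition is |m| = m when m >= 0, and |m| = -m when m < 0. Since -8 < 0, we have |-8| = -(-8) = 8, not -8.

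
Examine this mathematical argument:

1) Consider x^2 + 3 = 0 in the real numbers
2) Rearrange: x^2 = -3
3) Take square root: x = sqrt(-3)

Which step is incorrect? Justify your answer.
Step 3: Take square root: x = sqrt(-3)

Step 3 takes the square root of -3, which is negative. In the real number system, the square root of a negative number is undefined. The equation x^2 + 3 = 0 has no real solutions. Square roots of negative numbers only exist in the complex numbers.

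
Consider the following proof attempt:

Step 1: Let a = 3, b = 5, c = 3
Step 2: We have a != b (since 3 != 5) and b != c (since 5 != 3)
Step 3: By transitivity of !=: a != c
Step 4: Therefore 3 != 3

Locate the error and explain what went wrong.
Step 3: By transitivity of !=: a != c

Step 3 incorrectly applies transitivity to the '!=' relation. Transitivity states: if a R b and b R c, then a R c. However, '!=' is not transitive. Counterexample: 3 != 5 and 5 != 3, but 3 = 3 (both equal 3). Transitivity holds for relations like <, <=, =, but not for !=.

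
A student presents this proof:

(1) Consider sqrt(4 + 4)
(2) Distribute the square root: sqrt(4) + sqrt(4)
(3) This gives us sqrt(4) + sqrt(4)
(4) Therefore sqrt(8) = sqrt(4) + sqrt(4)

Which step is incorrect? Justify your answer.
Step 2: Distribute the square root: sqrt(4) + sqrt(4)

Step 2 incorrectly 'distributes' the square root over addition. The square root function does not distribute: sqrt(a + b) ≠ sqrt(a) + sqrt(b). In fact, sqrt(4 + 4) = sqrt(8) ≈ 2.8284, while sqrt(4) + sqrt(4) ≈ 4.0000.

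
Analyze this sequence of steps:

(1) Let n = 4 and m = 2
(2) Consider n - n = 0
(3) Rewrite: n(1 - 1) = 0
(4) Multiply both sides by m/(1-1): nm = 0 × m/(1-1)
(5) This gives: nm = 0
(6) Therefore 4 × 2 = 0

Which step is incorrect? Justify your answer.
Step 4: Multiply both sides by m/(1-1): nm = 0 × m/(1-1)

Step 4 multiplies both sides by m/(1-1). However, 1-1 = 0, so this is multiplication by m/0, which is undefined. We cannot multiply by an undefined expression.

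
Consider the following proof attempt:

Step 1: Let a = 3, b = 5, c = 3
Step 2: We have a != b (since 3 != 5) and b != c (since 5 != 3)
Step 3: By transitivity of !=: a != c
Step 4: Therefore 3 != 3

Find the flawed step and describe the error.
Step 3: By transitivity of !=: a != c

Step 3 incorrectly applies transitivity to the '!=' relation. Transitivity states: if a R b and b R c, then a R c. However, '!=' is not transitive. Counterexample: 3 != 5 and 5 != 3, but 3 = 3 (both equal 3). Transitivity holds for relations like <, <=, =, but not for !=.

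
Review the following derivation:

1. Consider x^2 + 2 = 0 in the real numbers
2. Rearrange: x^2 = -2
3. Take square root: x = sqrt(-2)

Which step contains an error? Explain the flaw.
Step 3: Take square root: x = sqrt(-2)

Step 3 takes the square root of -2, which is negative. In the real number system, the square root of a negative number is undefined. The equation x^2 + 2 = 0 has no real solutions. Square roots of negative numbers only exist in the complex numbers.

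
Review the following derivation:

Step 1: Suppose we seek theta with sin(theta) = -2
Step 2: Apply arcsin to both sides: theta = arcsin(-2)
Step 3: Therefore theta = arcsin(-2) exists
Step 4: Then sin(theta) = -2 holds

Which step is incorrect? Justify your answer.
Step 2: Apply arcsin to both sides: theta = arcsin(-2)

Step 2 applies arcsin to -2. However, arcsin(x) is only defined for x in [-1, 1] because sin(theta) can only produce values in that range. Since |-2| > 1, arcsin(-2) is undefined. There is no angle whose sine equals -2.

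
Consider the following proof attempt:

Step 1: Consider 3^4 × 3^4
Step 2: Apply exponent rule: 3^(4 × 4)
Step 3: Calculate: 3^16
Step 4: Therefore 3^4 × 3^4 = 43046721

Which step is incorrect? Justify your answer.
Step 2: Apply exponent rule: 3^(4 × 4)

Step 2 incorrectly states that a^b × a^c = a^(b×c). The correct rule is a^b × a^c = a^(b+c). The actual value is 3^4 × 3^4 = 3^8 = 6561, not 3^16 = 43046721.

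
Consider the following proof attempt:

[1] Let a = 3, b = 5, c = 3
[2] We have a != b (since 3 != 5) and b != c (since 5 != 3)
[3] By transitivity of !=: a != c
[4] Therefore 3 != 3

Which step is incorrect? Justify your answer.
Step 3: By transitivity of !=: a != c

Step 3 incorrectly applies transitivity to the '!=' relation. Transitivity states: if a R b and b R c, then a R c. However, '!=' is not transitive. Counterexample: 3 != 5 and 5 != 3, but 3 = 3 (both equal 3). Transitivity holds for relations like <, <=, =, but not for !=.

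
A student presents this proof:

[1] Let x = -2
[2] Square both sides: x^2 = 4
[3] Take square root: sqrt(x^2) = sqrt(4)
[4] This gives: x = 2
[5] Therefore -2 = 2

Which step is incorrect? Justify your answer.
Step 4: This gives: x = 2

Step 4 incorrectly states that sqrt(x^2) = x. The correct identity is sqrt(x^2) = |x|. Since x = -2 < 0, we have sqrt(x^2) = |-2| = 2, not x = -2.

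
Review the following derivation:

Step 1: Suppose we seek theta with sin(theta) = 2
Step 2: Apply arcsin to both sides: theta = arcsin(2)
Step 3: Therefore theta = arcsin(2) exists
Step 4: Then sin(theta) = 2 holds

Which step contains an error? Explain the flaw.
Step 2: Apply arcsin to both sides: theta = arcsin(2)

Step 2 applies arcsin to 2. However, arcsin(x) is only defined for x in [-1, 1] because sin(theta) can only produce values in that range. Since |2| > 1, arcsin(2) is undefined. There is no angle whose sine equals 2.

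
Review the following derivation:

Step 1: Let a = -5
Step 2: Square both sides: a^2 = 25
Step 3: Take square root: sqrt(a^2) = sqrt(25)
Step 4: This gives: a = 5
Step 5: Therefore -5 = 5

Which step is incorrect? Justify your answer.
Step 4: This gives: a = 5

Step 4 incorrectly states that sqrt(a^2) = a. The correct identity is sqrt(a^2) = |a|. Since a = -5 < 0, we have sqrt(a^2) = |-5| = 5, not a = -5.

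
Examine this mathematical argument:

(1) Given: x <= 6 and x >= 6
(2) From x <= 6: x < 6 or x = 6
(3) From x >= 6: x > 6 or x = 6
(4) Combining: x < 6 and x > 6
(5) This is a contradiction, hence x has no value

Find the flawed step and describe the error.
Step 4: Combining: x < 6 and x > 6

Step 4 incorrectly combines the conditions. From x <= 6 and x >= 6, the intersection is x = 6. The error treats the 'or' cases as 'and' requirements. The correct conclusion is that x = 6 is the unique solution, not that no solution exists.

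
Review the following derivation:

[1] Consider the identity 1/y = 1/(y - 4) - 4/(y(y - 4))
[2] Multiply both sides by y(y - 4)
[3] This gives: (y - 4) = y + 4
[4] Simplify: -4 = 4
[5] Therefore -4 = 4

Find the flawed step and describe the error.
Step 3: This gives: (y - 4) = y + 4

Step 3 makes a sign error when clearing denominators. Multiplying -4/(y(y - 4)) by y(y - 4) gives -4, not +4. The correct result is (y - 4) = y - 4, which is trivially true, not (y - 4) = y + 4. (Step 1 is a valid identity: 1/(y - 4) - 4/(y(y - 4)) = (y - 4)/(y(y - 4)) = 1/y.)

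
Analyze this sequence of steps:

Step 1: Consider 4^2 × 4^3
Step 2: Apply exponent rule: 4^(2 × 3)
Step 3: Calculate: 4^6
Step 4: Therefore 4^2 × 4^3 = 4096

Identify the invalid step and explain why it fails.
Step 2: Apply exponent rule: 4^(2 × 3)

Step 2 incorrectly states that a^b × a^c = a^(b×c). The correct rule is a^b × a^c = a^(b+c). The actual value is 4^2 × 4^3 = 4^5 = 1024, not 4^6 = 4096.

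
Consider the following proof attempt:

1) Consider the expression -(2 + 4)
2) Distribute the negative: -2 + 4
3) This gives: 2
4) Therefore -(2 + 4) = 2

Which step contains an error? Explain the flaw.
Step 2: Distribute the negative: -2 + 4

Step 2 incorrectly distributes the negative sign. The correct distribution is -(2 + 4) = -2 - 4 = -6. The negative must be applied to both terms, not just the first. The error treats -(2 + 4) as -2 + 4, which equals 2 instead of -6.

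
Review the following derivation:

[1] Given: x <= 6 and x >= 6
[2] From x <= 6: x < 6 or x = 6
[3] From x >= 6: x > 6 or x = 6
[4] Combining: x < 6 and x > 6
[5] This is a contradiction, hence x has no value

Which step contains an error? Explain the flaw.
Step 4: Combining: x < 6 and x > 6

Step 4 incorrectly combines the conditions. From x <= 6 and x >= 6, the intersection is x = 6. The error treats the 'or' cases as 'and' requirements. The correct conclusion is that x = 6 is the unique solution, not that no solution exists.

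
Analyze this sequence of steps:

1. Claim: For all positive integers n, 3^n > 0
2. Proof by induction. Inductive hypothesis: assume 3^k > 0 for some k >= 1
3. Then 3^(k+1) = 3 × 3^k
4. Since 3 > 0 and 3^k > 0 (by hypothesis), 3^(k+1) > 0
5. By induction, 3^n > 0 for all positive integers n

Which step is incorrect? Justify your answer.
Step 5: By induction, 3^n > 0 for all positive integers n

Step 5 concludes the proof by induction, but no base case was ever established. A valid induction proof requires: (1) a base case proving 3^1 > 0, and (2) an inductive step showing IF 3^k > 0 THEN 3^(k+1) > 0. Steps 2-4 correctly establish the inductive step, but without the base case the conclusion in step 5 does not follow.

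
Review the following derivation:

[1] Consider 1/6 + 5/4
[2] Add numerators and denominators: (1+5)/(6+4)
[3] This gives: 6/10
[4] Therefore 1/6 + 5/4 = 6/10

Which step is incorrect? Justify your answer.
Step 2: Add numerators and denominators: (1+5)/(6+4)

Step 2 incorrectly adds fractions by separately adding numerators and denominators. This is wrong. The correct method requires a common denominator: 1/6 + 5/4 = (1×4 + 5×6)/(6×4) = 34/24 = 17/12. The method used gives 6/10, which is different.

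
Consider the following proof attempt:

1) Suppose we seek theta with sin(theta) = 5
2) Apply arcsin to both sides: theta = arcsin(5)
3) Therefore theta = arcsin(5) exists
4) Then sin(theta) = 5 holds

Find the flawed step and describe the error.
Step 2: Apply arcsin to both sides: theta = arcsin(5)

Step 2 applies arcsin to 5. However, arcsin(x) is only defined for x in [-1, 1] because sin(theta) can only produce values in that range. Since |5| > 1, arcsin(5) is undefined. There is no angle whose sine equals 5.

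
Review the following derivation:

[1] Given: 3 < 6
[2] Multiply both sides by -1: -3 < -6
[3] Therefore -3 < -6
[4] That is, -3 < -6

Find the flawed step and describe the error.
Step 2: Multiply both sides by -1: -3 < -6

Step 2 multiplies both sides by -1 but fails to reverse the inequality sign. When multiplying (or dividing) an inequality by a negative number, the direction must be reversed. Since 3 < 6, we should get -3 > -6, i.e., -3 > -6.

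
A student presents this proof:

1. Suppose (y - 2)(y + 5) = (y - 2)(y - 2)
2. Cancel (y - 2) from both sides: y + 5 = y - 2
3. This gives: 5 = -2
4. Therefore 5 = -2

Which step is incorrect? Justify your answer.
Step 2: Cancel (y - 2) from both sides: y + 5 = y - 2

Step 2 cancels (y - 2) from both sides. This is only valid if (y - 2) ≠ 0, i.e., y ≠ 2. When y = 2, both sides equal zero regardless of the other factors. The correct approach requires considering y = 2 as a separate case.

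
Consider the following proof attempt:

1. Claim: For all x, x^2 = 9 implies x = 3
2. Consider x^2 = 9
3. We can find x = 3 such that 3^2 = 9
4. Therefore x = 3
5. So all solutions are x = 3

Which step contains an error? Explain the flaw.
Step 4: Therefore x = 3

Step 4 incorrectly concludes that x = 3 is the only solution. The proof shows that x = 3 is A solution (existence), but does not show it is the ONLY solution (uniqueness). In fact, x = -3 is also a solution since (-3)^2 = 9. Finding one solution doesn't prove there are no others.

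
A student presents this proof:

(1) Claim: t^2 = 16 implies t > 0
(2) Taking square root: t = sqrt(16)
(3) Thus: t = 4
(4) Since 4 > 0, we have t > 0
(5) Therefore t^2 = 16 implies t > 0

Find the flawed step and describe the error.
Step 2: Taking square root: t = sqrt(16)

Step 2 takes the square root and assumes the positive root only. The equation t^2 = 16 actually has two solutions: t = 4 and t = -4. The proof silently assumes t > 0 without justification, then uses this assumption to conclude t > 0, which is circular. The counterexample t = -4 shows the claim is false.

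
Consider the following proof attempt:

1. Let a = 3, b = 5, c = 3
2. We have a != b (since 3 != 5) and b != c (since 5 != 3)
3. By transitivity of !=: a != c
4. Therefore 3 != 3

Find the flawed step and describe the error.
Step 3: By transitivity of !=: a != c

Step 3 incorrectly applies transitivity to the '!=' relation. Transitivity states: if a R b and b R c, then a R c. However, '!=' is not transitive. Counterexample: 3 != 5 and 5 != 3, but 3 = 3 (both equal 3). Transitivity holds for relations like <, <=, =, but not for !=.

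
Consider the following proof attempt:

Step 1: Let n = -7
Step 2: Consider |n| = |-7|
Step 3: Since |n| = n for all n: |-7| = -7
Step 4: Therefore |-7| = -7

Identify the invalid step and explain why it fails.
Step 3: Since |n| = n for all n: |-7| = -7

Step 3 incorrectly states that |n| = n for all n. The correct definition is |n| = n when n >= 0, and |n| = -n when n < 0. Since -7 < 0, we have |-7| = -(-7) = 7, not -7.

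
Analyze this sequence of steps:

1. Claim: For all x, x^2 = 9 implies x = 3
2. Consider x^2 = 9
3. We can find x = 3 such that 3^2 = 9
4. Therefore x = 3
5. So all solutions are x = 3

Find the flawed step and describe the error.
Step 4: Therefore x = 3

Step 4 incorrectly concludes that x = 3 is the only solution. The proof shows that x = 3 is A solution (existence), but does not show it is the ONLY solution (uniqueness). In fact, x = -3 is also a solution since (-3)^2 = 9. Finding one solution doesn't prove there are no others.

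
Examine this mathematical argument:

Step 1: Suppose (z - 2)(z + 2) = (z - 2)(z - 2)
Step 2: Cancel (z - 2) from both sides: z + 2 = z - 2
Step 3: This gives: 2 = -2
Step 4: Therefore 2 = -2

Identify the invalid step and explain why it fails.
Step 2: Cancel (z - 2) from both sides: z + 2 = z - 2

Step 2 cancels (z - 2) from both sides. This is only valid if (z - 2) ≠ 0, i.e., z ≠ 2. When z = 2, both sides equal zero regardless of the other factors. The correct approach requires considering z = 2 as a separate case.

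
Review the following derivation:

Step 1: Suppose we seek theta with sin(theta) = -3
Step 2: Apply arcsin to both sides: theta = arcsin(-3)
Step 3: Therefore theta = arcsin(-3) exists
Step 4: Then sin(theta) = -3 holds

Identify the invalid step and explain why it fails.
Step 2: Apply arcsin to both sides: theta = arcsin(-3)

Step 2 applies arcsin to -3. However, arcsin(x) is only defined for x in [-1, 1] because sin(theta) can only produce values in that range. Since |-3| > 1, arcsin(-3) is undefined. There is no angle whose sine equals -3.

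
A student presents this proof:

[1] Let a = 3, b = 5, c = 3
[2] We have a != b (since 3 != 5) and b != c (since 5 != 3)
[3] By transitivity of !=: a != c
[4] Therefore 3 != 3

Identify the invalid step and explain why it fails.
Step 3: By transitivity of !=: a != c

Step 3 incorrectly applies transitivity to the '!=' relation. Transitivity states: if a R b and b R c, then a R c. However, '!=' is not transitive. Counterexample: 3 != 5 and 5 != 3, but 3 = 3 (both equal 3). Transitivity holds for relations like <, <=, =, but not for !=.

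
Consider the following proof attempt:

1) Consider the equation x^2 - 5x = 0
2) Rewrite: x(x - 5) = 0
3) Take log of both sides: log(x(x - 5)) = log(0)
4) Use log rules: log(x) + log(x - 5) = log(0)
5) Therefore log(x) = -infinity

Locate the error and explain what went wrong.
Step 3: Take log of both sides: log(x(x - 5)) = log(0)

Step 3 takes the logarithm of both sides, resulting in log(0) on the right side. The logarithm is only defined for positive numbers; log(0) is undefined (approaches negative infinity). This operation is invalid.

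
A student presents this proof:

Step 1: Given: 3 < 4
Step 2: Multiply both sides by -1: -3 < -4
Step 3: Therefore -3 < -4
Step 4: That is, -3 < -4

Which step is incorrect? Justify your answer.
Step 2: Multiply both sides by -1: -3 < -4

Step 2 multiplies both sides by -1 but fails to reverse the inequality sign. When multiplying (or dividing) an inequality by a negative number, the direction must be reversed. Since 3 < 4, we should get -3 > -4, i.e., -3 > -4.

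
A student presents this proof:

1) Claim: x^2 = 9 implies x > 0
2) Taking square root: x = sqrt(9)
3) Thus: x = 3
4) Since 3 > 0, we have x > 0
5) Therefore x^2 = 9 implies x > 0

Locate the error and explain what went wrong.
Step 2: Taking square root: x = sqrt(9)

Step 2 takes the square root and assumes the positive root only. The equation x^2 = 9 actually has two solutions: x = 3 and x = -3. The proof silently assumes x > 0 without justification, then uses this assumption to conclude x > 0, which is circular. The counterexample x = -3 shows the claim is false.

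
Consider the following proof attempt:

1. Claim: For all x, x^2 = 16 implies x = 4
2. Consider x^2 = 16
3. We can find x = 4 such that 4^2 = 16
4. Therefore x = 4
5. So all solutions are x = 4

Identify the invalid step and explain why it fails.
Step 4: Therefore x = 4

Step 4 incorrectly concludes that x = 4 is the only solution. The proof shows that x = 4 is A solution (existence), but does not show it is the ONLY solution (uniqueness). In fact, x = -4 is also a solution since (-4)^2 = 16. Finding one solution doesn't prove there are no others.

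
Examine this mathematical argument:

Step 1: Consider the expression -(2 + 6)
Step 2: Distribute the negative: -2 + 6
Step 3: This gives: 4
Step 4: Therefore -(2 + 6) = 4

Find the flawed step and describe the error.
Step 2: Distribute the negative: -2 + 6

Step 2 incorrectly distributes the negative sign. The correct distribution is -(2 + 6) = -2 - 6 = -8. The negative must be applied to both terms, not just the first. The error treats -(2 + 6) as -2 + 6, which equals 4 instead of -8.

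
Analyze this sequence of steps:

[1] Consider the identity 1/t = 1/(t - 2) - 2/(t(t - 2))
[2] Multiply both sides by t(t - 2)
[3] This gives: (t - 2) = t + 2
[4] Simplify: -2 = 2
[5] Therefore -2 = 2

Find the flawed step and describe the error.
Step 3: This gives: (t - 2) = t + 2

Step 3 makes a sign error when clearing denominators. Multiplying -2/(t(t - 2)) by t(t - 2) gives -2, not +2. The correct result is (t - 2) = t - 2, which is trivially true, not (t - 2) = t + 2. (Step 1 is a valid identity: 1/(t - 2) - 2/(t(t - 2)) = (t - 2)/(t(t - 2)) = 1/t.)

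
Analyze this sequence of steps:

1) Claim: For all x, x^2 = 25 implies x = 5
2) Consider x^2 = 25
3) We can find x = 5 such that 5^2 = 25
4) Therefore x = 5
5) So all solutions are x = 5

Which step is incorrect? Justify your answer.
Step 4: Therefore x = 5

Step 4 incorrectly concludes that x = 5 is the only solution. The proof shows that x = 5 is A solution (existence), but does not show it is the ONLY solution (uniqueness). In fact, x = -5 is also a solution since (-5)^2 = 25. Finding one solution doesn't prove there are no others.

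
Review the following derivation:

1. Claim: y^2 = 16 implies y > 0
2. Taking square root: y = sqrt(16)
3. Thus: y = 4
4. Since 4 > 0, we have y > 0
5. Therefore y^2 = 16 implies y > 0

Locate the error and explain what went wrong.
Step 2: Taking square root: y = sqrt(16)

Step 2 takes the square root and assumes the positive root only. The equation y^2 = 16 actually has two solutions: y = 4 and y = -4. The proof silently assumes y > 0 without justification, then uses this assumption to conclude y > 0, which is circular. The counterexample y = -4 shows the claim is false.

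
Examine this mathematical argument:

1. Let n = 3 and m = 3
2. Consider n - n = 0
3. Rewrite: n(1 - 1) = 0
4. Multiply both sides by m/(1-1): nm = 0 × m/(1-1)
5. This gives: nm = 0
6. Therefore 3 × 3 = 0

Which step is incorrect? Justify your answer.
Step 4: Multiply both sides by m/(1-1): nm = 0 × m/(1-1)

Step 4 multiplies both sides by m/(1-1). However, 1-1 = 0, so this is multiplication by m/0, which is undefined. We cannot multiply by an undefined expression.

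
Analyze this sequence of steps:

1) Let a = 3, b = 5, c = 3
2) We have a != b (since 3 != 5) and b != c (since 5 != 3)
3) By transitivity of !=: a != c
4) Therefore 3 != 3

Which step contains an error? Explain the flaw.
Step 3: By transitivity of !=: a != c

Step 3 incorrectly applies transitivity to the '!=' relation. Transitivity states: if a R b and b R c, then a R c. However, '!=' is not transitive. Counterexample: 3 != 5 and 5 != 3, but 3 = 3 (both equal 3). Transitivity holds for relations like <, <=, =, but not for !=.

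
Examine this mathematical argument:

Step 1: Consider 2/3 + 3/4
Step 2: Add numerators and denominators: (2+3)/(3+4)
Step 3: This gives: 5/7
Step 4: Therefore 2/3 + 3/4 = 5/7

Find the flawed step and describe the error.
Step 2: Add numerators and denominators: (2+3)/(3+4)

Step 2 incorrectly adds fractions by separately adding numerators and denominators. This is wrong. The correct method requires a common denominator: 2/3 + 3/4 = (2×4 + 3×3)/(3×4) = 17/12 = 17/12. The method used gives 5/7, which is different.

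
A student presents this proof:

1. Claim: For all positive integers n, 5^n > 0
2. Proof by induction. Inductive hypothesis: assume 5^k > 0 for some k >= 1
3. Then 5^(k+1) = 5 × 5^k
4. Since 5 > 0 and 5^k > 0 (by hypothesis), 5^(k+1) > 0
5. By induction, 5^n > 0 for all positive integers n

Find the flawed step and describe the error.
Step 5: By induction, 5^n > 0 for all positive integers n

Step 5 concludes the proof by induction, but no base case was ever established. A valid induction proof requires: (1) a base case proving 5^1 > 0, and (2) an inductive step showing IF 5^k > 0 THEN 5^(k+1) > 0. Steps 2-4 correctly establish the inductive step, but without the base case the conclusion in step 5 does not follow.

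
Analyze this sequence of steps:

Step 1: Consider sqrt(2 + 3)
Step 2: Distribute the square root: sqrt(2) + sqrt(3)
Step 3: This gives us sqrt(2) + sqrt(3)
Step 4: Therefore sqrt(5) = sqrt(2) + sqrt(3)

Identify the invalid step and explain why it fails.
Step 2: Distribute the square root: sqrt(2) + sqrt(3)

Step 2 incorrectly 'distributes' the square root over addition. The square root function does not distribute: sqrt(a + b) ≠ sqrt(a) + sqrt(b). In fact, sqrt(2 + 3) = sqrt(5) ≈ 2.2361, while sqrt(2) + sqrt(3) ≈ 3.1463.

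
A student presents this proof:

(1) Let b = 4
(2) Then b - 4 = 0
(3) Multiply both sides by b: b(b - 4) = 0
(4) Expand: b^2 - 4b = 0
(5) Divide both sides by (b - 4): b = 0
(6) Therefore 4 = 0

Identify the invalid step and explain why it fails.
Step 5: Divide both sides by (b - 4): b = 0

Step 5 divides both sides by (b - 4). However, since b = 4, we have (b - 4) = 0. Division by zero is undefined, making this step invalid.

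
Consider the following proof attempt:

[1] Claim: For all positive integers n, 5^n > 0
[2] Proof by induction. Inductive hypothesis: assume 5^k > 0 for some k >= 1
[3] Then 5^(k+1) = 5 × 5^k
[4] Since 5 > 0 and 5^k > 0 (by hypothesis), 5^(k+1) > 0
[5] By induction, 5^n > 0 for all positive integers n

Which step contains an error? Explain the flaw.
Step 5: By induction, 5^n > 0 for all positive integers n

Step 5 concludes the proof by induction, but no base case was ever established. A valid induction proof requires: (1) a base case proving 5^1 > 0, and (2) an inductive step showing IF 5^k > 0 THEN 5^(k+1) > 0. Steps 2-4 correctly establish the inductive step, but without the base case the conclusion in step 5 does not follow.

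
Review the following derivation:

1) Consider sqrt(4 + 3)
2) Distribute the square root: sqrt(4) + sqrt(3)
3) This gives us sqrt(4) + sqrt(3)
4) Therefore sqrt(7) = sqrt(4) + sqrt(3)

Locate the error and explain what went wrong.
Step 2: Distribute the square root: sqrt(4) + sqrt(3)

Step 2 incorrectly 'distributes' the square root over addition. The square root function does not distribute: sqrt(a + b) ≠ sqrt(a) + sqrt(b). In fact, sqrt(4 + 3) = sqrt(7) ≈ 2.6458, while sqrt(4) + sqrt(3) ≈ 3.7321.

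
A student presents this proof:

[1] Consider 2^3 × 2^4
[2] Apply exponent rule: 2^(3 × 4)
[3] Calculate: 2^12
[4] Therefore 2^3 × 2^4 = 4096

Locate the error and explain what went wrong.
Step 2: Apply exponent rule: 2^(3 × 4)

Step 2 incorrectly states that a^b × a^c = a^(b×c). The correct rule is a^b × a^c = a^(b+c). The actual value is 2^3 × 2^4 = 2^7 = 128, not 2^12 = 4096.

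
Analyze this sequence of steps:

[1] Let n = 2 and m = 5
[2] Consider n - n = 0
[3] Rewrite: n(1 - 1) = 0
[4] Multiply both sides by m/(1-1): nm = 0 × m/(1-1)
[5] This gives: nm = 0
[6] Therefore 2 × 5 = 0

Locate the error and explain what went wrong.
Step 4: Multiply both sides by m/(1-1): nm = 0 × m/(1-1)

Step 4 multiplies both sides by m/(1-1). However, 1-1 = 0, so this is multiplication by m/0, which is undefined. We cannot multiply by an undefined expression.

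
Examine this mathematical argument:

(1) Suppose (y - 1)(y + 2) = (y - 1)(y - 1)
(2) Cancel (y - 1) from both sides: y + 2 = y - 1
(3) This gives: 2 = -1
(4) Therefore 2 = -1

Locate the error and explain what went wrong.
Step 2: Cancel (y - 1) from both sides: y + 2 = y - 1

Step 2 cancels (y - 1) from both sides. This is only valid if (y - 1) ≠ 0, i.e., y ≠ 1. When y = 1, both sides equal zero regardless of the other factors. The correct approach requires considering y = 1 as a separate case.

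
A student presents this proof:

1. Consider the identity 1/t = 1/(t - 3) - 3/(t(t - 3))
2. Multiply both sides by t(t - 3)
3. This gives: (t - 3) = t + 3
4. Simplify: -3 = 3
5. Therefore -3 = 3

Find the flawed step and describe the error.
Step 3: This gives: (t - 3) = t + 3

Step 3 makes a sign error when clearing denominators. Multiplying -3/(t(t - 3)) by t(t - 3) gives -3, not +3. The correct result is (t - 3) = t - 3, which is trivially true, not (t - 3) = t + 3. (Step 1 is a valid identity: 1/(t - 3) - 3/(t(t - 3)) = (t - 3)/(t(t - 3)) = 1/t.)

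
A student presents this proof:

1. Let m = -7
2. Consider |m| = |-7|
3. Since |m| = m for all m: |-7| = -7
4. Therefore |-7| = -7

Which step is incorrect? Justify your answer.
Step 3: Since |m| = m for all m: |-7| = -7

Step 3 incorrectly states that |m| = m for all m. The correct definition is |m| = m when m >= 0, and |m| = -m when m < 0. Since -7 < 0, we have |-7| = -(-7) = 7, not -7.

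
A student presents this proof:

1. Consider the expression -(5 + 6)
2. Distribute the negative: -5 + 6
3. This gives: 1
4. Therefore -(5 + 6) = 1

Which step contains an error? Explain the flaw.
Step 2: Distribute the negative: -5 + 6

Step 2 incorrectly distributes the negative sign. The correct distribution is -(5 + 6) = -5 - 6 = -11. The negative must be applied to both terms, not just the first. The error treats -(5 + 6) as -5 + 6, which equals 1 instead of -11.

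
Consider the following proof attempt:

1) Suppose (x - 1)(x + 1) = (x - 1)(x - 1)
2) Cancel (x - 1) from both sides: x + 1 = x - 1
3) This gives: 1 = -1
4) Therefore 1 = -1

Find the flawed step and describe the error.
Step 2: Cancel (x - 1) from both sides: x + 1 = x - 1

Step 2 cancels (x - 1) from both sides. This is only valid if (x - 1) ≠ 0, i.e., x ≠ 1. When x = 1, both sides equal zero regardless of the other factors. The correct approach requires considering x = 1 as a separate case.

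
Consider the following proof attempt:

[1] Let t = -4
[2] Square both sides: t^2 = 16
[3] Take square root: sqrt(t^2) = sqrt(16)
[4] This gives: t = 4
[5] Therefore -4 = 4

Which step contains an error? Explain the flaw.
Step 4: This gives: t = 4

Step 4 incorrectly states that sqrt(t^2) = t. The correct identity is sqrt(t^2) = |t|. Since t = -4 < 0, we have sqrt(t^2) = |-4| = 4, not t = -4.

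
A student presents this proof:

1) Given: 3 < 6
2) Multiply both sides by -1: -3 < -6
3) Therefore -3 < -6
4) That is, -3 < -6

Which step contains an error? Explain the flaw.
Step 2: Multiply both sides by -1: -3 < -6

Step 2 multiplies both sides by -1 but fails to reverse the inequality sign. When multiplying (or dividing) an inequality by a negative number, the direction must be reversed. Since 3 < 6, we should get -3 > -6, i.e., -3 > -6.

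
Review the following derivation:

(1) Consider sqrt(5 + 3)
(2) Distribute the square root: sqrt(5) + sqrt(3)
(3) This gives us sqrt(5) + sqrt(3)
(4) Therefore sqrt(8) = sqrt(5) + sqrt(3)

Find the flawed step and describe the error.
Step 2: Distribute the square root: sqrt(5) + sqrt(3)

Step 2 incorrectly 'distributes' the square root over addition. The square root function does not distribute: sqrt(a + b) ≠ sqrt(a) + sqrt(b). In fact, sqrt(5 + 3) = sqrt(8) ≈ 2.8284, while sqrt(5) + sqrt(3) ≈ 3.9681.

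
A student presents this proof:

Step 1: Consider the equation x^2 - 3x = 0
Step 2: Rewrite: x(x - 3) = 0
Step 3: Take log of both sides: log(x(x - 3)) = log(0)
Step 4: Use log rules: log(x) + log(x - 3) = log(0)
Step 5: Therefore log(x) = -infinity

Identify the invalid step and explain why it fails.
Step 3: Take log of both sides: log(x(x - 3)) = log(0)

Step 3 takes the logarithm of both sides, resulting in log(0) on the right side. The logarithm is only defined for positive numbers; log(0) is undefined (approaches negative infinity). This operation is invalid.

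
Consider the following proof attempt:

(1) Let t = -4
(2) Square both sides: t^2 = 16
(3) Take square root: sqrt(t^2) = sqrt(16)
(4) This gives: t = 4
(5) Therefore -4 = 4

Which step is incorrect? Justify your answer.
Step 4: This gives: t = 4

Step 4 incorrectly states that sqrt(t^2) = t. The correct identity is sqrt(t^2) = |t|. Since t = -4 < 0, we have sqrt(t^2) = |-4| = 4, not t = -4.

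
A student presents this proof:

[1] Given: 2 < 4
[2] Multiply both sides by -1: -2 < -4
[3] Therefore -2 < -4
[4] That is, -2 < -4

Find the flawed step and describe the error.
Step 2: Multiply both sides by -1: -2 < -4

Step 2 multiplies both sides by -1 but fails to reverse the inequality sign. When multiplying (or dividing) an inequality by a negative number, the direction must be reversed. Since 2 < 4, we should get -2 > -4, i.e., -2 > -4.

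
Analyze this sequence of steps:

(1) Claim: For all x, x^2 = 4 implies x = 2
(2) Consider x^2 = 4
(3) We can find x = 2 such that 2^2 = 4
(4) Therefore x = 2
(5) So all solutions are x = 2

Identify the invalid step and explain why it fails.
Step 4: Therefore x = 2

Step 4 incorrectly concludes that x = 2 is the only solution. The proof shows that x = 2 is A solution (existence), but does not show it is the ONLY solution (uniqueness). In fact, x = -2 is also a solution since (-2)^2 = 4. Finding one solution doesn't prove there are no others.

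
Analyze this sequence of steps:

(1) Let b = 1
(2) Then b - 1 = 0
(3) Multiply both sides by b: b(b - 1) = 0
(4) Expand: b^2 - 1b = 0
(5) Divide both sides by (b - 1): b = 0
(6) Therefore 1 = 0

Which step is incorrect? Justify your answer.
Step 5: Divide both sides by (b - 1): b = 0

Step 5 divides both sides by (b - 1). However, since b = 1, we have (b - 1) = 0. Division by zero is undefined, making this step invalid.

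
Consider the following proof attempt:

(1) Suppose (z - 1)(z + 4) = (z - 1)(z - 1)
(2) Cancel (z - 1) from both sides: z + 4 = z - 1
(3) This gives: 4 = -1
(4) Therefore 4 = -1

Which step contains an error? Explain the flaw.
Step 2: Cancel (z - 1) from both sides: z + 4 = z - 1

Step 2 cancels (z - 1) from both sides. This is only valid if (z - 1) ≠ 0, i.e., z ≠ 1. When z = 1, both sides equal zero regardless of the other factors. The correct approach requires considering z = 1 as a separate case.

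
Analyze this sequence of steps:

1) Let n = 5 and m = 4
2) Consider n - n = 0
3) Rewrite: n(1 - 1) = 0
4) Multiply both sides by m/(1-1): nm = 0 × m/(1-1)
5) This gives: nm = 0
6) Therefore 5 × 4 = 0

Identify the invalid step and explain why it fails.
Step 4: Multiply both sides by m/(1-1): nm = 0 × m/(1-1)

Step 4 multiplies both sides by m/(1-1). However, 1-1 = 0, so this is multiplication by m/0, which is undefined. We cannot multiply by an undefined expression.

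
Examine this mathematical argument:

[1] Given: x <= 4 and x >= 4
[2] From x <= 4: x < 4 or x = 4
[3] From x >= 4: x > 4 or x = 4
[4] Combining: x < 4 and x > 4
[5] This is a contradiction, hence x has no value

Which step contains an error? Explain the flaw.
Step 4: Combining: x < 4 and x > 4

Step 4 incorrectly combines the conditions. From x <= 4 and x >= 4, the intersection is x = 4. The error treats the 'or' cases as 'and' requirements. The correct conclusion is that x = 4 is the unique solution, not that no solution exists.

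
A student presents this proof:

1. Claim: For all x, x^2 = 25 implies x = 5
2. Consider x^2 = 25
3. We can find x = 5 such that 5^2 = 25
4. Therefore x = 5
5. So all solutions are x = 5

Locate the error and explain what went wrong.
Step 4: Therefore x = 5

Step 4 incorrectly concludes that x = 5 is the only solution. The proof shows that x = 5 is A solution (existence), but does not show it is the ONLY solution (uniqueness). In fact, x = -5 is also a solution since (-5)^2 = 25. Finding one solution doesn't prove there are no others.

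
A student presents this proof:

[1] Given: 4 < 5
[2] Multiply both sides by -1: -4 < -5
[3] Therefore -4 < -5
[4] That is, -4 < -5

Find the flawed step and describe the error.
Step 2: Multiply both sides by -1: -4 < -5

Step 2 multiplies both sides by -1 but fails to reverse the inequality sign. When multiplying (or dividing) an inequality by a negative number, the direction must be reversed. Since 4 < 5, we should get -4 > -5, i.e., -4 > -5.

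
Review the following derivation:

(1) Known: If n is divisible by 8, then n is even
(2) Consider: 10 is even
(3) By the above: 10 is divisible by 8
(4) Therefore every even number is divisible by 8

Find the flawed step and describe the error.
Step 3: By the above: 10 is divisible by 8

Step 3 commits the fallacy of affirming the consequent. The known fact 'divisible by 8 → even' does NOT imply 'even → divisible by 8'. That would be the converse, which is false. For example, 10 is even but 10 ÷ 8 = 1.25, which is not an integer.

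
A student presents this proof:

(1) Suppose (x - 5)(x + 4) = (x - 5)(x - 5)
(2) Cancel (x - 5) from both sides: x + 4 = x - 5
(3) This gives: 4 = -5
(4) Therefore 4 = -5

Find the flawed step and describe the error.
Step 2: Cancel (x - 5) from both sides: x + 4 = x - 5

Step 2 cancels (x - 5) from both sides. This is only valid if (x - 5) ≠ 0, i.e., x ≠ 5. When x = 5, both sides equal zero regardless of the other factors. The correct approach requires considering x = 5 as a separate case.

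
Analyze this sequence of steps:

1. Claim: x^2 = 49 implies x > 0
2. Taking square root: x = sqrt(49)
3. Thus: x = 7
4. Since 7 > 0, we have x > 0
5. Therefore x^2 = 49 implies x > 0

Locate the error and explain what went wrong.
Step 2: Taking square root: x = sqrt(49)

Step 2 takes the square root and assumes the positive root only. The equation x^2 = 49 actually has two solutions: x = 7 and x = -7. The proof silently assumes x > 0 without justification, then uses this assumption to conclude x > 0, which is circular. The counterexample x = -7 shows the claim is false.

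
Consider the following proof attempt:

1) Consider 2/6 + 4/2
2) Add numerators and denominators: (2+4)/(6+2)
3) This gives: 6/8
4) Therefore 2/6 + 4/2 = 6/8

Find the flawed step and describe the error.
Step 2: Add numerators and denominators: (2+4)/(6+2)

Step 2 incorrectly adds fractions by separately adding numerators and denominators. This is wrong. The correct method requires a common denominator: 2/6 + 4/2 = (2×2 + 4×6)/(6×2) = 28/12 = 7/3. The method used gives 6/8, which is different.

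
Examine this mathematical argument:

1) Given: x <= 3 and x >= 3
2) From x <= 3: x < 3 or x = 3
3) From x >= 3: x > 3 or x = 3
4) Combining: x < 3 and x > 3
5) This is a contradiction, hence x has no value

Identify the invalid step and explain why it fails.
Step 4: Combining: x < 3 and x > 3

Step 4 incorrectly combines the conditions. From x <= 3 and x >= 3, the intersection is x = 3. The error treats the 'or' cases as 'and' requirements. The correct conclusion is that x = 3 is the unique solution, not that no solution exists.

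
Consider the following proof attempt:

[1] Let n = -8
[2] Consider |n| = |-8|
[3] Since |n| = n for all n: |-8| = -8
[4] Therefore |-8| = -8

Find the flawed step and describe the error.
Step 3: Since |n| = n for all n: |-8| = -8

Step 3 incorrectly states that |n| = n for all n. The correct definition is |n| = n when n >= 0, and |n| = -n when n < 0. Since -8 < 0, we have |-8| = -(-8) = 8, not -8.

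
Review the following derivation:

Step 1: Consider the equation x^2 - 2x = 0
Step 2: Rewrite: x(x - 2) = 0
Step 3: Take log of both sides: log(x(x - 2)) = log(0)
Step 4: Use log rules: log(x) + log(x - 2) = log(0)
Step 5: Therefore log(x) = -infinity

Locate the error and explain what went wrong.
Step 3: Take log of both sides: log(x(x - 2)) = log(0)

Step 3 takes the logarithm of both sides, resulting in log(0) on the right side. The logarithm is only defined for positive numbers; log(0) is undefined (approaches negative infinity). This operation is invalid.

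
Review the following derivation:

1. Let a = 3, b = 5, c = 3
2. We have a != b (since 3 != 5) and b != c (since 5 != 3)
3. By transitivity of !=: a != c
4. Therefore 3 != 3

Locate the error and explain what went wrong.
Step 3: By transitivity of !=: a != c

Step 3 incorrectly applies transitivity to the '!=' relation. Transitivity states: if a R b and b R c, then a R c. However, '!=' is not transitive. Counterexample: 3 != 5 and 5 != 3, but 3 = 3 (both equal 3). Transitivity holds for relations like <, <=, =, but not for !=.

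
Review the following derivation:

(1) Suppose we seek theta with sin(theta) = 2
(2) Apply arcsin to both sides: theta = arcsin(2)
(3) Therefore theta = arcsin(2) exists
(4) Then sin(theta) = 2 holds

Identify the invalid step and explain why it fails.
Step 2: Apply arcsin to both sides: theta = arcsin(2)

Step 2 applies arcsin to 2. However, arcsin(x) is only defined for x in [-1, 1] because sin(theta) can only produce values in that range. Since |2| > 1, arcsin(2) is undefined. There is no angle whose sine equals 2.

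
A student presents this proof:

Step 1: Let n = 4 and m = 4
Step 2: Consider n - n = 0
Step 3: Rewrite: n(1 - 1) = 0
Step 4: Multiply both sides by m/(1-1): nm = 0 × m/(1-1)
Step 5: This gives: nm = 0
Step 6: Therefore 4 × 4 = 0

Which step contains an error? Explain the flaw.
Step 4: Multiply both sides by m/(1-1): nm = 0 × m/(1-1)

Step 4 multiplies both sides by m/(1-1). However, 1-1 = 0, so this is multiplication by m/0, which is undefined. We cannot multiply by an undefined expression.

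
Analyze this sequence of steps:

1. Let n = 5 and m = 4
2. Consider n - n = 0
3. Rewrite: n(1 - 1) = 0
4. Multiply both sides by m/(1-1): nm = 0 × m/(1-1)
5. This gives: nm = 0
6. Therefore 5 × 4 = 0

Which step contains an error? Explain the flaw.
Step 4: Multiply both sides by m/(1-1): nm = 0 × m/(1-1)

Step 4 multiplies both sides by m/(1-1). However, 1-1 = 0, so this is multiplication by m/0, which is undefined. We cannot multiply by an undefined expression.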